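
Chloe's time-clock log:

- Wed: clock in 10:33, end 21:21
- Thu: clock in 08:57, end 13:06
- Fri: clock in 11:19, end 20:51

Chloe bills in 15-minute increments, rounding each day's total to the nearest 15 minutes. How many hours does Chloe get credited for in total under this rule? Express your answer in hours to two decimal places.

Wed: 10:33–21:21 = 10 h 48 min → rounds to 10 h 45 min
Thu: 08:57–13:06 = 4 h 9 min → rounds to 4 h 15 min
Fri: 11:19–20:51 = 9 h 32 min → rounds to 9 h 30 min
Total credited: 24 h 30 min.

24.50 hours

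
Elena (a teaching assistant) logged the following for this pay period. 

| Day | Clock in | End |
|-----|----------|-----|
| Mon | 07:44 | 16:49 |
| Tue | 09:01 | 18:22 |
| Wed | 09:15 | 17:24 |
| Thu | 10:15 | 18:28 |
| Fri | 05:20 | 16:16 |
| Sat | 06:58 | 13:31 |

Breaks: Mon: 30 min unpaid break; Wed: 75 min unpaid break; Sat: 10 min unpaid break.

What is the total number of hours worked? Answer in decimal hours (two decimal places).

Mon: 07:44–16:49 = 9 h 5 min; less 30 min break → 8 h 35 min
Tue: 09:01–18:22 = 9 h 21 min
Wed: 09:15–17:24 = 8 h 9 min; less 75 min break → 6 h 54 min
Thu: 10:15–18:28 = 8 h 13 min
Fri: 05:20–16:16 = 10 h 56 min
Sat: 06:58–13:31 = 6 h 33 min; less 10 min break → 6 h 23 min
Total: 8 h 35 min + 9 h 21 min + 6 h 54 min + 8 h 13 min + 10 h 56 min + 6 h 23 min = 50 h 22 min.

50.37 hours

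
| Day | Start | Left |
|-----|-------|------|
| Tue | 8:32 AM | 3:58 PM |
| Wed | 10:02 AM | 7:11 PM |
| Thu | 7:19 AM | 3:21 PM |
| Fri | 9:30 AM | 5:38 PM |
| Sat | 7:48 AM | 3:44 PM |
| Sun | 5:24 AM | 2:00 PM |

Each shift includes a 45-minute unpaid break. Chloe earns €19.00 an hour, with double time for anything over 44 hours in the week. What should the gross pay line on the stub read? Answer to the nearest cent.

Tue: 8:32 AM–3:58 PM = 7 h 26 min; less 45 min break → 6 h 41 min
Wed: 10:02 AM–7:11 PM = 9 h 9 min; less 45 min break → 8 h 24 min
Thu: 7:19 AM–3:21 PM = 8 h 2 min; less 45 min break → 7 h 17 min
Fri: 9:30 AM–5:38 PM = 8 h 8 min; less 45 min break → 7 h 23 min
Sat: 7:48 AM–3:44 PM = 7 h 56 min; less 45 min break → 7 h 11 min
Sun: 5:24 AM–2:00 PM = 8 h 36 min; less 45 min break → 7 h 51 min
Total worked: 44 h 47 min = 2687 min.
Regular 44 h 0 min = 2640 min at €19.00/h; overtime 0 h 47 min = 47 min at €38.00/h.
Pay = (2640 × €19.00 + 47 × €38.00) ÷ 60 = €865.77.

€865.77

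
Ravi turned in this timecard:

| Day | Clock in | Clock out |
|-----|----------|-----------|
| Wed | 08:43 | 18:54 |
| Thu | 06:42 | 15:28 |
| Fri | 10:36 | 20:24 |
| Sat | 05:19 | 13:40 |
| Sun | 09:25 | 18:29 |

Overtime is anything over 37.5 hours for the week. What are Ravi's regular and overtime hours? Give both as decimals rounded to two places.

Wed: 08:43–18:54 = 10 h 11 min
Thu: 06:42–15:28 = 8 h 46 min
Fri: 10:36–20:24 = 9 h 48 min
Sat: 05:19–13:40 = 8 h 21 min
Sun: 09:25–18:29 = 9 h 4 min
Total worked: 46 h 10 min = 46.17 h.
Threshold 37.5 h → overtime 8 h 40 min, regular 37 h 30 min.

Regular 37.50 hours, overtime 8.67 hours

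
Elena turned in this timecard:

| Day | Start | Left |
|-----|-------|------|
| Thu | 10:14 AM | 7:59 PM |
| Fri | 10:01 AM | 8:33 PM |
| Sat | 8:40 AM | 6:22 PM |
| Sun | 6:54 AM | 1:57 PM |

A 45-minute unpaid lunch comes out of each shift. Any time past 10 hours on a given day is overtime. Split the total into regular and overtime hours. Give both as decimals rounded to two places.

Thu: 10:14 AM–7:59 PM = 9 h 45 min; less 45 min break → 9 h 0 min
Fri: 10:01 AM–8:33 PM = 10 h 32 min; less 45 min break → 9 h 47 min
Sat: 8:40 AM–6:22 PM = 9 h 42 min; less 45 min break → 8 h 57 min
Sun: 6:54 AM–1:57 PM = 7 h 3 min; less 45 min break → 6 h 18 min
Thu reg 9 h 0 min / OT 0 h 0 min; Fri reg 9 h 47 min / OT 0 h 0 min; Sat reg 8 h 57 min / OT 0 h 0 min; Sun reg 6 h 18 min / OT 0 h 0 min.
Totals: regular 34 h 2 min, overtime 0 h 0 min.

Regular 34.03 hours, overtime 0.00 hours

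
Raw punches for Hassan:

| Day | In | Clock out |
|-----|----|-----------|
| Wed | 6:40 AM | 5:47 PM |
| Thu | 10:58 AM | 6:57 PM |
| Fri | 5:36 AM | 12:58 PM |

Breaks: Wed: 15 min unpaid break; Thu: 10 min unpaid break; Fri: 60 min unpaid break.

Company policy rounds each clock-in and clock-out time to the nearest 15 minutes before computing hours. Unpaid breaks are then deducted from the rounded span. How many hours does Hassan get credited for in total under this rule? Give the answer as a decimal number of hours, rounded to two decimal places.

Wed: in 6:40 AM→6:45 AM, out 5:47 PM→5:45 PM; 11 h 0 min − 15 min = 10 h 45 min
Thu: in 10:58 AM→11:00 AM, out 6:57 PM→7:00 PM; 8 h 0 min − 10 min = 7 h 50 min
Fri: in 5:36 AM→5:30 AM, out 12:58 PM→1:00 PM; 7 h 30 min − 60 min = 6 h 30 min
Total credited: 25 h 5 min.

25.08 hours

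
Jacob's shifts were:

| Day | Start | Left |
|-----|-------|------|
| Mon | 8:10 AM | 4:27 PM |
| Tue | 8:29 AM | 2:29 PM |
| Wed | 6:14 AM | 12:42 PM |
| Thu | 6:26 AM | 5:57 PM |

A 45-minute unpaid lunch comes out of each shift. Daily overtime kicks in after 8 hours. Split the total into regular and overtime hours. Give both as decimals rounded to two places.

Regular 26.50 hours, overtime 2.77 hours

Mon: 8:10 AM–4:27 PM = 8 h 17 min; less 45 min break → 7 h 32 min
Tue: 8:29 AM–2:29 PM = 6 h 0 min; less 45 min break → 5 h 15 min
Wed: 6:14 AM–12:42 PM = 6 h 28 min; less 45 min break → 5 h 43 min
Thu: 6:26 AM–5:57 PM = 11 h 31 min; less 45 min break → 10 h 46 min
Mon reg 7 h 32 min / OT 0 h 0 min; Tue reg 5 h 15 min / OT 0 h 0 min; Wed reg 5 h 43 min / OT 0 h 0 min; Thu reg 8 h 0 min / OT 2 h 46 min.
Totals: regular 26 h 30 min, overtime 2 h 46 min.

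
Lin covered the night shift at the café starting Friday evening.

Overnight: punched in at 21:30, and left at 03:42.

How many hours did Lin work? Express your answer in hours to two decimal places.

Overnight: 21:30 → midnight = 2 h 30 min; midnight → 03:42 = 3 h 42 min; span 6 h 12 min

6.20 hours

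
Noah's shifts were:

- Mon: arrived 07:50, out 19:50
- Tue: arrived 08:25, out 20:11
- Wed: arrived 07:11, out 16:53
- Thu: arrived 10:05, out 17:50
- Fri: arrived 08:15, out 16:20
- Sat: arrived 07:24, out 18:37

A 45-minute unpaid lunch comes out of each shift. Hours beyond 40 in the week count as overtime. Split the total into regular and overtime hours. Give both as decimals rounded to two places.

Mon: 07:50–19:50 = 12 h 0 min; less 45 min break → 11 h 15 min
Tue: 08:25–20:11 = 11 h 46 min; less 45 min break → 11 h 1 min
Wed: 07:11–16:53 = 9 h 42 min; less 45 min break → 8 h 57 min
Thu: 10:05–17:50 = 7 h 45 min; less 45 min break → 7 h 0 min
Fri: 08:15–16:20 = 8 h 5 min; less 45 min break → 7 h 20 min
Sat: 07:24–18:37 = 11 h 13 min; less 45 min break → 10 h 28 min
Total worked: 56 h 1 min = 56.02 h.
Threshold 40 h → overtime 16 h 1 min, regular 40 h 0 min.

Regular 40.00 hours, overtime 16.02 hours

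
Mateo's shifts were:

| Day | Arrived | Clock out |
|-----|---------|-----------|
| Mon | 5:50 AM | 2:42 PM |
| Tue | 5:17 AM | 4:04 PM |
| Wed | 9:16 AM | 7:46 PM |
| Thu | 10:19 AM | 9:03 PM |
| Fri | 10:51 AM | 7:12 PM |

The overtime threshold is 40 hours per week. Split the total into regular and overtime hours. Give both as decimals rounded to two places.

Mon: 5:50 AM–2:42 PM = 8 h 52 min
Tue: 5:17 AM–4:04 PM = 10 h 47 min
Wed: 9:16 AM–7:46 PM = 10 h 30 min
Thu: 10:19 AM–9:03 PM = 10 h 44 min
Fri: 10:51 AM–7:12 PM = 8 h 21 min
Total worked: 49 h 14 min = 49.23 h.
Threshold 40 h → overtime 9 h 14 min, regular 40 h 0 min.

Regular 40.00 hours, overtime 9.23 hours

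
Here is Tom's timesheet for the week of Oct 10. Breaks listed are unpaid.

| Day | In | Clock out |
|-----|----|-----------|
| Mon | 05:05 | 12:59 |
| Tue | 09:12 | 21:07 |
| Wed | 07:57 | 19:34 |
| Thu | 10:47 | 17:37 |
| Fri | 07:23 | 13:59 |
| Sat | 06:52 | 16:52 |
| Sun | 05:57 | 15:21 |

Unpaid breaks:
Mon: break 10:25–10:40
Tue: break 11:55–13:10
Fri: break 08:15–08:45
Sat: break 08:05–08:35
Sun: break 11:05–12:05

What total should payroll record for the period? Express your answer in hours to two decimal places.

Mon: 05:05–12:59 = 7 h 54 min; less 15 min break → 7 h 39 min
Tue: 09:12–21:07 = 11 h 55 min; less 75 min break → 10 h 40 min
Wed: 07:57–19:34 = 11 h 37 min
Thu: 10:47–17:37 = 6 h 50 min
Fri: 07:23–13:59 = 6 h 36 min; less 30 min break → 6 h 6 min
Sat: 06:52–16:52 = 10 h 0 min; less 30 min break → 9 h 30 min
Sun: 05:57–15:21 = 9 h 24 min; less 60 min break → 8 h 24 min
Total: 7 h 39 min + 10 h 40 min + 11 h 37 min + 6 h 50 min + 6 h 6 min + 9 h 30 min + 8 h 24 min = 60 h 46 min.

60.77 hours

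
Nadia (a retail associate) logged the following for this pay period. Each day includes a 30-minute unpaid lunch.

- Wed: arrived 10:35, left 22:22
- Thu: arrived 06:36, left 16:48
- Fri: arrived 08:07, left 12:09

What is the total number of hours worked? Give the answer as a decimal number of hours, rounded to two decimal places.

24.52 hours

Wed: 10:35–22:22 = 11 h 47 min; less 30 min break → 11 h 17 min
Thu: 06:36–16:48 = 10 h 12 min; less 30 min break → 9 h 42 min
Fri: 08:07–12:09 = 4 h 2 min; less 30 min break → 3 h 32 min
Total: 11 h 17 min + 9 h 42 min + 3 h 32 min = 24 h 31 min.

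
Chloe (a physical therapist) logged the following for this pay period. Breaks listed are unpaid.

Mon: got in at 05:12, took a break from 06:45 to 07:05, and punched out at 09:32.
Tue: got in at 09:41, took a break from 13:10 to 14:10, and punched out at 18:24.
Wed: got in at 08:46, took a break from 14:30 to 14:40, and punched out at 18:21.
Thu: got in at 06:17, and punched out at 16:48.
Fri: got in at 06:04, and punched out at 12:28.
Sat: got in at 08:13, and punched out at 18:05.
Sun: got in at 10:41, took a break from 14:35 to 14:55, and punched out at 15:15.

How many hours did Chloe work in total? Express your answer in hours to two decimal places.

Mon: 05:12–09:32 = 4 h 20 min; less 20 min break → 4 h 0 min
Tue: 09:41–18:24 = 8 h 43 min; less 60 min break → 7 h 43 min
Wed: 08:46–18:21 = 9 h 35 min; less 10 min break → 9 h 25 min
Thu: 06:17–16:48 = 10 h 31 min
Fri: 06:04–12:28 = 6 h 24 min
Sat: 08:13–18:05 = 9 h 52 min
Sun: 10:41–15:15 = 4 h 34 min; less 20 min break → 4 h 14 min
Total: 4 h 0 min + 7 h 43 min + 9 h 25 min + 10 h 31 min + 6 h 24 min + 9 h 52 min + 4 h 14 min = 52 h 9 min.

52.15 hours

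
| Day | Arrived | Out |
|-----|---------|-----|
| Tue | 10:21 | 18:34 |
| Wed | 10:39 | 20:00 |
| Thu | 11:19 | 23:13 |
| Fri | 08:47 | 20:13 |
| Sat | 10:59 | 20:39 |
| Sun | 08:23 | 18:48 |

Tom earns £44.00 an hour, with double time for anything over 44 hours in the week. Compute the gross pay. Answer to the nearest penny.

£3430.53

Tue: 10:21–18:34 = 8 h 13 min
Wed: 10:39–20:00 = 9 h 21 min
Thu: 11:19–23:13 = 11 h 54 min
Fri: 08:47–20:13 = 11 h 26 min
Sat: 10:59–20:39 = 9 h 40 min
Sun: 08:23–18:48 = 10 h 25 min
Total worked: 60 h 59 min = 3659 min.
Regular 44 h 0 min = 2640 min at £44.00/h; overtime 16 h 59 min = 1019 min at £88.00/h.
Pay = (2640 × £44.00 + 1019 × £88.00) ÷ 60 = £3430.53.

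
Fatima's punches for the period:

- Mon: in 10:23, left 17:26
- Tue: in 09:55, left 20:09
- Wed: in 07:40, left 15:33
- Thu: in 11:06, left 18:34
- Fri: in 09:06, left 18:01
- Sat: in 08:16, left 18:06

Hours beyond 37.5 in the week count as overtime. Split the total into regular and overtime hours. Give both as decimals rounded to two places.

Regular 37.50 hours, overtime 13.88 hours

Mon: 10:23–17:26 = 7 h 3 min
Tue: 09:55–20:09 = 10 h 14 min
Wed: 07:40–15:33 = 7 h 53 min
Thu: 11:06–18:34 = 7 h 28 min
Fri: 09:06–18:01 = 8 h 55 min
Sat: 08:16–18:06 = 9 h 50 min
Total worked: 51 h 23 min = 51.38 h.
Threshold 37.5 h → overtime 13 h 53 min, regular 37 h 30 min.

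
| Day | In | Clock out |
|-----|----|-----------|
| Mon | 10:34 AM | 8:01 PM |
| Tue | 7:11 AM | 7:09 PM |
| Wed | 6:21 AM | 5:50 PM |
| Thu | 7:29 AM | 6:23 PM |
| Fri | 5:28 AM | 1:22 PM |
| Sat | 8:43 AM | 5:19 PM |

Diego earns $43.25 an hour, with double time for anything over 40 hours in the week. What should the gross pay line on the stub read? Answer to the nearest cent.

$3485.95

Mon: 10:34 AM–8:01 PM = 9 h 27 min
Tue: 7:11 AM–7:09 PM = 11 h 58 min
Wed: 6:21 AM–5:50 PM = 11 h 29 min
Thu: 7:29 AM–6:23 PM = 10 h 54 min
Fri: 5:28 AM–1:22 PM = 7 h 54 min
Sat: 8:43 AM–5:19 PM = 8 h 36 min
Total worked: 60 h 18 min = 3618 min.
Regular 40 h 0 min = 2400 min at $43.25/h; overtime 20 h 18 min = 1218 min at $86.50/h.
Pay = (2400 × $43.25 + 1218 × $86.50) ÷ 60 = $3485.95.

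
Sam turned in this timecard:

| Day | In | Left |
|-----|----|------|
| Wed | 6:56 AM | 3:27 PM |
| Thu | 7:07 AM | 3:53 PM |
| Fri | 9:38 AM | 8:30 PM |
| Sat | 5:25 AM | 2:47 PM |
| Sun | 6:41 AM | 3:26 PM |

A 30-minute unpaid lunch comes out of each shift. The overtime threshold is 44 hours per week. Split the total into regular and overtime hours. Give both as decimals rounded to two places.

Regular 43.77 hours, overtime 0.00 hours

Wed: 6:56 AM–3:27 PM = 8 h 31 min; less 30 min break → 8 h 1 min
Thu: 7:07 AM–3:53 PM = 8 h 46 min; less 30 min break → 8 h 16 min
Fri: 9:38 AM–8:30 PM = 10 h 52 min; less 30 min break → 10 h 22 min
Sat: 5:25 AM–2:47 PM = 9 h 22 min; less 30 min break → 8 h 52 min
Sun: 6:41 AM–3:26 PM = 8 h 45 min; less 30 min break → 8 h 15 min
Total worked: 43 h 46 min = 43.77 h.
Threshold 44 h → overtime 0 h 0 min, regular 43 h 46 min.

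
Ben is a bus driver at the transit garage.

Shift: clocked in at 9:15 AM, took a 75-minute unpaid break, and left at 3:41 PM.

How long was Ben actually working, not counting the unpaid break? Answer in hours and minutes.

Shift: 9:15 AM–3:41 PM = 6 h 26 min; less 75 min break → 5 h 11 min

5 h 11 min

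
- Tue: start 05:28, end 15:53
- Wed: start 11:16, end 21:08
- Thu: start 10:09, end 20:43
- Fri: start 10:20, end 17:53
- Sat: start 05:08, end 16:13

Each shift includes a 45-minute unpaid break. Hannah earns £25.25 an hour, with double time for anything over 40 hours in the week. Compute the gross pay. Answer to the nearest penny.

£1299.53

Tue: 05:28–15:53 = 10 h 25 min; less 45 min break → 9 h 40 min
Wed: 11:16–21:08 = 9 h 52 min; less 45 min break → 9 h 7 min
Thu: 10:09–20:43 = 10 h 34 min; less 45 min break → 9 h 49 min
Fri: 10:20–17:53 = 7 h 33 min; less 45 min break → 6 h 48 min
Sat: 05:08–16:13 = 11 h 5 min; less 45 min break → 10 h 20 min
Total worked: 45 h 44 min = 2744 min.
Regular 40 h 0 min = 2400 min at £25.25/h; overtime 5 h 44 min = 344 min at £50.50/h.
Pay = (2400 × £25.25 + 344 × £50.50) ÷ 60 = £1299.53.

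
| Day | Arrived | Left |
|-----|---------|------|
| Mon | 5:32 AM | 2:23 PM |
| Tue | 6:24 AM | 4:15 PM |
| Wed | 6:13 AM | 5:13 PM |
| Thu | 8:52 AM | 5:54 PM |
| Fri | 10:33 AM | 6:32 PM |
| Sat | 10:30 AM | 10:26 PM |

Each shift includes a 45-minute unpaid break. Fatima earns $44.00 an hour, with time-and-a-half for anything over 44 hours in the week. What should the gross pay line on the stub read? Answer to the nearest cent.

$2605.90

Mon: 5:32 AM–2:23 PM = 8 h 51 min; less 45 min break → 8 h 6 min
Tue: 6:24 AM–4:15 PM = 9 h 51 min; less 45 min break → 9 h 6 min
Wed: 6:13 AM–5:13 PM = 11 h 0 min; less 45 min break → 10 h 15 min
Thu: 8:52 AM–5:54 PM = 9 h 2 min; less 45 min break → 8 h 17 min
Fri: 10:33 AM–6:32 PM = 7 h 59 min; less 45 min break → 7 h 14 min
Sat: 10:30 AM–10:26 PM = 11 h 56 min; less 45 min break → 11 h 11 min
Total worked: 54 h 9 min = 3249 min.
Regular 44 h 0 min = 2640 min at $44.00/h; overtime 10 h 9 min = 609 min at $66.00/h.
Pay = (2640 × $44.00 + 609 × $66.00) ÷ 60 = $2605.90.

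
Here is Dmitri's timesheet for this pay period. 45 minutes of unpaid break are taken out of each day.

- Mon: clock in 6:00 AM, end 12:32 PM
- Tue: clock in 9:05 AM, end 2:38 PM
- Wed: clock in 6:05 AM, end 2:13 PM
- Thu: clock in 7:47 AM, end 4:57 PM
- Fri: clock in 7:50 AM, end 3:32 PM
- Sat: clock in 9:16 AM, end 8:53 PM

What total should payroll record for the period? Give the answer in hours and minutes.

Mon: 6:00 AM–12:32 PM = 6 h 32 min; less 45 min break → 5 h 47 min
Tue: 9:05 AM–2:38 PM = 5 h 33 min; less 45 min break → 4 h 48 min
Wed: 6:05 AM–2:13 PM = 8 h 8 min; less 45 min break → 7 h 23 min
Thu: 7:47 AM–4:57 PM = 9 h 10 min; less 45 min break → 8 h 25 min
Fri: 7:50 AM–3:32 PM = 7 h 42 min; less 45 min break → 6 h 57 min
Sat: 9:16 AM–8:53 PM = 11 h 37 min; less 45 min break → 10 h 52 min
Total: 5 h 47 min + 4 h 48 min + 7 h 23 min + 8 h 25 min + 6 h 57 min + 10 h 52 min = 44 h 12 min.

44 h 12 min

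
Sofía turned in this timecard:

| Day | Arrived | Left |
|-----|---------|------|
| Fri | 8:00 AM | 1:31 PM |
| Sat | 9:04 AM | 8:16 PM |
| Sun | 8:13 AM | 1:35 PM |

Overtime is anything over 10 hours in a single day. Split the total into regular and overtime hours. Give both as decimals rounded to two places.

Fri: 8:00 AM–1:31 PM = 5 h 31 min
Sat: 9:04 AM–8:16 PM = 11 h 12 min
Sun: 8:13 AM–1:35 PM = 5 h 22 min
Fri reg 5 h 31 min / OT 0 h 0 min; Sat reg 10 h 0 min / OT 1 h 12 min; Sun reg 5 h 22 min / OT 0 h 0 min.
Totals: regular 20 h 53 min, overtime 1 h 12 min.

Regular 20.88 hours, overtime 1.20 hours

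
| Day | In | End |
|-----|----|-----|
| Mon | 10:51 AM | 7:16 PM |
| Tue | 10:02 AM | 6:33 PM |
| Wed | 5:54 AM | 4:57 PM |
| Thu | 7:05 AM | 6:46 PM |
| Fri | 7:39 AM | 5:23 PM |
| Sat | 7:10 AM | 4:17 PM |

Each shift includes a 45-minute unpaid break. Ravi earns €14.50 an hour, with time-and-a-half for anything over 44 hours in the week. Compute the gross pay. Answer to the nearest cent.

Mon: 10:51 AM–7:16 PM = 8 h 25 min; less 45 min break → 7 h 40 min
Tue: 10:02 AM–6:33 PM = 8 h 31 min; less 45 min break → 7 h 46 min
Wed: 5:54 AM–4:57 PM = 11 h 3 min; less 45 min break → 10 h 18 min
Thu: 7:05 AM–6:46 PM = 11 h 41 min; less 45 min break → 10 h 56 min
Fri: 7:39 AM–5:23 PM = 9 h 44 min; less 45 min break → 8 h 59 min
Sat: 7:10 AM–4:17 PM = 9 h 7 min; less 45 min break → 8 h 22 min
Total worked: 54 h 1 min = 3241 min.
Regular 44 h 0 min = 2640 min at €14.50/h; overtime 10 h 1 min = 601 min at €21.75/h.
Pay = (2640 × €14.50 + 601 × €21.75) ÷ 60 = €855.86.

€855.86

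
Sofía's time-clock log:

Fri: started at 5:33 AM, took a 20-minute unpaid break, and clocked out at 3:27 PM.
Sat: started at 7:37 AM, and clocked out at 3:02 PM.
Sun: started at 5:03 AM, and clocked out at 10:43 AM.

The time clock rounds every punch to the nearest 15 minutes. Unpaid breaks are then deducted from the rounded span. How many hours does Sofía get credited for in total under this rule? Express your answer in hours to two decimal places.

Fri: in 5:33 AM→5:30 AM, out 3:27 PM→3:30 PM; 10 h 0 min − 20 min = 9 h 40 min
Sat: in 7:37 AM→7:30 AM, out 3:02 PM→3:00 PM; 7 h 30 min
Sun: in 5:03 AM→5:00 AM, out 10:43 AM→10:45 AM; 5 h 45 min
Total credited: 22 h 55 min.

22.92 hours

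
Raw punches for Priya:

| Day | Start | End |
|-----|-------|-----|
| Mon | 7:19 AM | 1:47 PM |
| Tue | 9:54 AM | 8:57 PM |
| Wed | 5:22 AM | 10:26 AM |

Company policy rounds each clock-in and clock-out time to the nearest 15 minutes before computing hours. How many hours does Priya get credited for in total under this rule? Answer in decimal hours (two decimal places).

Mon: in 7:19 AM→7:15 AM, out 1:47 PM→1:45 PM; 6 h 30 min
Tue: in 9:54 AM→10:00 AM, out 8:57 PM→9:00 PM; 11 h 0 min
Wed: in 5:22 AM→5:15 AM, out 10:26 AM→10:30 AM; 5 h 15 min
Total credited: 22 h 45 min.

22.75 hours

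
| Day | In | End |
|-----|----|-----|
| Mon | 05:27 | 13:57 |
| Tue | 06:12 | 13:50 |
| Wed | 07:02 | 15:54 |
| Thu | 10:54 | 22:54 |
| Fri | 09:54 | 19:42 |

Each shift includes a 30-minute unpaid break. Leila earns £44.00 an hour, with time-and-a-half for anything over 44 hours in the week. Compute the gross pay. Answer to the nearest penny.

£1955.80

Mon: 05:27–13:57 = 8 h 30 min; less 30 min break → 8 h 0 min
Tue: 06:12–13:50 = 7 h 38 min; less 30 min break → 7 h 8 min
Wed: 07:02–15:54 = 8 h 52 min; less 30 min break → 8 h 22 min
Thu: 10:54–22:54 = 12 h 0 min; less 30 min break → 11 h 30 min
Fri: 09:54–19:42 = 9 h 48 min; less 30 min break → 9 h 18 min
Total worked: 44 h 18 min = 2658 min.
Regular 44 h 0 min = 2640 min at £44.00/h; overtime 0 h 18 min = 18 min at £66.00/h.
Pay = (2640 × £44.00 + 18 × £66.00) ÷ 60 = £1955.80.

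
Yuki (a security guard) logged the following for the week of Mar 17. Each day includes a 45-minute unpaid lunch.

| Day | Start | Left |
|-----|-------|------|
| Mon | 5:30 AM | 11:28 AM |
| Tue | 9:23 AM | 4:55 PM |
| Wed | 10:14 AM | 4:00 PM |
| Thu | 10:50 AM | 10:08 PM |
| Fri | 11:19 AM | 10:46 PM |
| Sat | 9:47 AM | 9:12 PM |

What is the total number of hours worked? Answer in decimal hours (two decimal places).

Mon: 5:30 AM–11:28 AM = 5 h 58 min; less 45 min break → 5 h 13 min
Tue: 9:23 AM–4:55 PM = 7 h 32 min; less 45 min break → 6 h 47 min
Wed: 10:14 AM–4:00 PM = 5 h 46 min; less 45 min break → 5 h 1 min
Thu: 10:50 AM–10:08 PM = 11 h 18 min; less 45 min break → 10 h 33 min
Fri: 11:19 AM–10:46 PM = 11 h 27 min; less 45 min break → 10 h 42 min
Sat: 9:47 AM–9:12 PM = 11 h 25 min; less 45 min break → 10 h 40 min
Total: 5 h 13 min + 6 h 47 min + 5 h 1 min + 10 h 33 min + 10 h 42 min + 10 h 40 min = 48 h 56 min.

48.93 hours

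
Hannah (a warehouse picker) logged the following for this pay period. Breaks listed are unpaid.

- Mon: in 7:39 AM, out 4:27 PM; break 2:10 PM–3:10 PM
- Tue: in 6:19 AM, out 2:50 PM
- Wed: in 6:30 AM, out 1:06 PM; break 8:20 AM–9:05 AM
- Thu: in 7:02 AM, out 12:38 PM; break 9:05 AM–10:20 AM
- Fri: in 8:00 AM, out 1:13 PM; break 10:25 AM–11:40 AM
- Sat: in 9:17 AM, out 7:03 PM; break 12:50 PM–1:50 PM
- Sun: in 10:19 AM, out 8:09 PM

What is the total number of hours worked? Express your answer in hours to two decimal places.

49.08 hours

Mon: 7:39 AM–4:27 PM = 8 h 48 min; less 60 min break → 7 h 48 min
Tue: 6:19 AM–2:50 PM = 8 h 31 min
Wed: 6:30 AM–1:06 PM = 6 h 36 min; less 45 min break → 5 h 51 min
Thu: 7:02 AM–12:38 PM = 5 h 36 min; less 75 min break → 4 h 21 min
Fri: 8:00 AM–1:13 PM = 5 h 13 min; less 75 min break → 3 h 58 min
Sat: 9:17 AM–7:03 PM = 9 h 46 min; less 60 min break → 8 h 46 min
Sun: 10:19 AM–8:09 PM = 9 h 50 min
Total: 7 h 48 min + 8 h 31 min + 5 h 51 min + 4 h 21 min + 3 h 58 min + 8 h 46 min + 9 h 50 min = 49 h 5 min.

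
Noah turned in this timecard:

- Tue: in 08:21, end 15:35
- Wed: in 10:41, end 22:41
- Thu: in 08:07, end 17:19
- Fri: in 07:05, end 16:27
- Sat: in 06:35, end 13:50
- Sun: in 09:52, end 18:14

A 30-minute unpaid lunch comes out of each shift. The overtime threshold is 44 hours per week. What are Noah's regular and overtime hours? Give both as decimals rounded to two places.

Tue: 08:21–15:35 = 7 h 14 min; less 30 min break → 6 h 44 min
Wed: 10:41–22:41 = 12 h 0 min; less 30 min break → 11 h 30 min
Thu: 08:07–17:19 = 9 h 12 min; less 30 min break → 8 h 42 min
Fri: 07:05–16:27 = 9 h 22 min; less 30 min break → 8 h 52 min
Sat: 06:35–13:50 = 7 h 15 min; less 30 min break → 6 h 45 min
Sun: 09:52–18:14 = 8 h 22 min; less 30 min break → 7 h 52 min
Total worked: 50 h 25 min = 50.42 h.
Threshold 44 h → overtime 6 h 25 min, regular 44 h 0 min.

Regular 44.00 hours, overtime 6.42 hours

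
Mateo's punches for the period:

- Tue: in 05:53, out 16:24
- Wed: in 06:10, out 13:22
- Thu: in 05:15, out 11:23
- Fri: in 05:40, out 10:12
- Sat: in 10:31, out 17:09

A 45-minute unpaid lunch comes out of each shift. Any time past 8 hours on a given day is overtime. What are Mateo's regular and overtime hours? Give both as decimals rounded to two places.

Tue: 05:53–16:24 = 10 h 31 min; less 45 min break → 9 h 46 min
Wed: 06:10–13:22 = 7 h 12 min; less 45 min break → 6 h 27 min
Thu: 05:15–11:23 = 6 h 8 min; less 45 min break → 5 h 23 min
Fri: 05:40–10:12 = 4 h 32 min; less 45 min break → 3 h 47 min
Sat: 10:31–17:09 = 6 h 38 min; less 45 min break → 5 h 53 min
Tue reg 8 h 0 min / OT 1 h 46 min; Wed reg 6 h 27 min / OT 0 h 0 min; Thu reg 5 h 23 min / OT 0 h 0 min; Fri reg 3 h 47 min / OT 0 h 0 min; Sat reg 5 h 53 min / OT 0 h 0 min.
Totals: regular 29 h 30 min, overtime 1 h 46 min.

Regular 29.50 hours, overtime 1.77 hours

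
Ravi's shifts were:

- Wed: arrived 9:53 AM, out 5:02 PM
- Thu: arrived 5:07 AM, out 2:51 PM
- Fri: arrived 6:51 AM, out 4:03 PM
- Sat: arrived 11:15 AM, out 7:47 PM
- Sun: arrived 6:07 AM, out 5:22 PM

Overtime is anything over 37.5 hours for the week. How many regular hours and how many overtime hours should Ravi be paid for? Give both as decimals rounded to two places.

Wed: 9:53 AM–5:02 PM = 7 h 9 min
Thu: 5:07 AM–2:51 PM = 9 h 44 min
Fri: 6:51 AM–4:03 PM = 9 h 12 min
Sat: 11:15 AM–7:47 PM = 8 h 32 min
Sun: 6:07 AM–5:22 PM = 11 h 15 min
Total worked: 45 h 52 min = 45.87 h.
Threshold 37.5 h → overtime 8 h 22 min, regular 37 h 30 min.

Regular 37.50 hours, overtime 8.37 hours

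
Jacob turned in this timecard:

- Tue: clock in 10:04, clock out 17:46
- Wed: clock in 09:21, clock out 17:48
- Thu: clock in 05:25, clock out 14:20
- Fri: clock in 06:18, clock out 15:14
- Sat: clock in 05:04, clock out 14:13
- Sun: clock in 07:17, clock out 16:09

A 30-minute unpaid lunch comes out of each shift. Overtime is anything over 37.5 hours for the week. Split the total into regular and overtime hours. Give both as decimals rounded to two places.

Regular 37.50 hours, overtime 11.52 hours

Tue: 10:04–17:46 = 7 h 42 min; less 30 min break → 7 h 12 min
Wed: 09:21–17:48 = 8 h 27 min; less 30 min break → 7 h 57 min
Thu: 05:25–14:20 = 8 h 55 min; less 30 min break → 8 h 25 min
Fri: 06:18–15:14 = 8 h 56 min; less 30 min break → 8 h 26 min
Sat: 05:04–14:13 = 9 h 9 min; less 30 min break → 8 h 39 min
Sun: 07:17–16:09 = 8 h 52 min; less 30 min break → 8 h 22 min
Total worked: 49 h 1 min = 49.02 h.
Threshold 37.5 h → overtime 11 h 31 min, regular 37 h 30 min.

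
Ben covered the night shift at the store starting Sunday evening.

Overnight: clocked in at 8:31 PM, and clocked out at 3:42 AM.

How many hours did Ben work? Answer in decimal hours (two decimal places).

7.18 hours

Overnight: 8:31 PM → midnight = 3 h 29 min; midnight → 3:42 AM = 3 h 42 min; span 7 h 11 min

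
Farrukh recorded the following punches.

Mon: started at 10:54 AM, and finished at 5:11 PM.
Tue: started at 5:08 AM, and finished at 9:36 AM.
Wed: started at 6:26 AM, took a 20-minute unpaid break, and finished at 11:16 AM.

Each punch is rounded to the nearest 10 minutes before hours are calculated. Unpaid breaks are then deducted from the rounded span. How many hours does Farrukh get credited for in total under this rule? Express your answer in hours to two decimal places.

Mon: in 10:54 AM→10:50 AM, out 5:11 PM→5:10 PM; 6 h 20 min
Tue: in 5:08 AM→5:10 AM, out 9:36 AM→9:40 AM; 4 h 30 min
Wed: in 6:26 AM→6:30 AM, out 11:16 AM→11:20 AM; 4 h 50 min − 20 min = 4 h 30 min
Total credited: 15 h 20 min.

15.33 hours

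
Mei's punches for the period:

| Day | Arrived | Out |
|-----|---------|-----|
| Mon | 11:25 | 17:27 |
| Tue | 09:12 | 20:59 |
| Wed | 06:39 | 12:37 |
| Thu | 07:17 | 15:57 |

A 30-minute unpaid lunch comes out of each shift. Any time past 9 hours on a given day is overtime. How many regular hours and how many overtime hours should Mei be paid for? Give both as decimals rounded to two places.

Regular 28.17 hours, overtime 2.28 hours

Mon: 11:25–17:27 = 6 h 2 min; less 30 min break → 5 h 32 min
Tue: 09:12–20:59 = 11 h 47 min; less 30 min break → 11 h 17 min
Wed: 06:39–12:37 = 5 h 58 min; less 30 min break → 5 h 28 min
Thu: 07:17–15:57 = 8 h 40 min; less 30 min break → 8 h 10 min
Mon reg 5 h 32 min / OT 0 h 0 min; Tue reg 9 h 0 min / OT 2 h 17 min; Wed reg 5 h 28 min / OT 0 h 0 min; Thu reg 8 h 10 min / OT 0 h 0 min.
Totals: regular 28 h 10 min, overtime 2 h 17 min.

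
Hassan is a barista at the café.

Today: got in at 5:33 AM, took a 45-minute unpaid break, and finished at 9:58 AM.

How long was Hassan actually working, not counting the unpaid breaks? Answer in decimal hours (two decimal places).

Today: 5:33 AM–9:58 AM = 4 h 25 min; less 45 min break → 3 h 40 min

3.67 hours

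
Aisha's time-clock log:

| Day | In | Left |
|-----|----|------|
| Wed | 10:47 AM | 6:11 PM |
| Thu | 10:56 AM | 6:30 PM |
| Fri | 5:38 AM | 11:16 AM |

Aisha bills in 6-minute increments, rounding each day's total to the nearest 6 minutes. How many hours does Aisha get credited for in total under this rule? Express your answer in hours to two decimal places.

Wed: 10:47 AM–6:11 PM = 7 h 24 min → rounds to 7 h 24 min
Thu: 10:56 AM–6:30 PM = 7 h 34 min → rounds to 7 h 36 min
Fri: 5:38 AM–11:16 AM = 5 h 38 min → rounds to 5 h 36 min
Total credited: 20 h 36 min.

20.60 hours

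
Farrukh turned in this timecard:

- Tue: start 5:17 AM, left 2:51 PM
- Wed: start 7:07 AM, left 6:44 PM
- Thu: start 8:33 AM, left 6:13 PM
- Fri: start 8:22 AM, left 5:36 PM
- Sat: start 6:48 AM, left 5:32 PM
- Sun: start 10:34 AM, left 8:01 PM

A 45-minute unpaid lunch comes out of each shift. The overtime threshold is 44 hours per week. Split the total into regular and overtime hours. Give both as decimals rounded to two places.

Tue: 5:17 AM–2:51 PM = 9 h 34 min; less 45 min break → 8 h 49 min
Wed: 7:07 AM–6:44 PM = 11 h 37 min; less 45 min break → 10 h 52 min
Thu: 8:33 AM–6:13 PM = 9 h 40 min; less 45 min break → 8 h 55 min
Fri: 8:22 AM–5:36 PM = 9 h 14 min; less 45 min break → 8 h 29 min
Sat: 6:48 AM–5:32 PM = 10 h 44 min; less 45 min break → 9 h 59 min
Sun: 10:34 AM–8:01 PM = 9 h 27 min; less 45 min break → 8 h 42 min
Total worked: 55 h 46 min = 55.77 h.
Threshold 44 h → overtime 11 h 46 min, regular 44 h 0 min.

Regular 44.00 hours, overtime 11.77 hours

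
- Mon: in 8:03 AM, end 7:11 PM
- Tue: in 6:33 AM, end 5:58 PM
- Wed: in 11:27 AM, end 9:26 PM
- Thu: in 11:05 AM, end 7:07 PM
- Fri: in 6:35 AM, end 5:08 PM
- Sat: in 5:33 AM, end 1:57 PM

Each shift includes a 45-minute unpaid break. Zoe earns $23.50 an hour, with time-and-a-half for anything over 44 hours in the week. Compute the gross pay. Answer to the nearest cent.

Mon: 8:03 AM–7:11 PM = 11 h 8 min; less 45 min break → 10 h 23 min
Tue: 6:33 AM–5:58 PM = 11 h 25 min; less 45 min break → 10 h 40 min
Wed: 11:27 AM–9:26 PM = 9 h 59 min; less 45 min break → 9 h 14 min
Thu: 11:05 AM–7:07 PM = 8 h 2 min; less 45 min break → 7 h 17 min
Fri: 6:35 AM–5:08 PM = 10 h 33 min; less 45 min break → 9 h 48 min
Sat: 5:33 AM–1:57 PM = 8 h 24 min; less 45 min break → 7 h 39 min
Total worked: 55 h 1 min = 3301 min.
Regular 44 h 0 min = 2640 min at $23.50/h; overtime 11 h 1 min = 661 min at $35.25/h.
Pay = (2640 × $23.50 + 661 × $35.25) ÷ 60 = $1422.34.

$1422.34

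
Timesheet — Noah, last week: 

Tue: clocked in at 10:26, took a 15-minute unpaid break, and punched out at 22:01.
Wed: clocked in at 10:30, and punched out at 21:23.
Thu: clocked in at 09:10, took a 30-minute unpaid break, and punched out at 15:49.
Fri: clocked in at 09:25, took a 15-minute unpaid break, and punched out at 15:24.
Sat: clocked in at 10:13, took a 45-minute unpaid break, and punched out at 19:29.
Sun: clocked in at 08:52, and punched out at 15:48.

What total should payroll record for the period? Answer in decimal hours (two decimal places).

49.55 hours

Tue: 10:26–22:01 = 11 h 35 min; less 15 min break → 11 h 20 min
Wed: 10:30–21:23 = 10 h 53 min
Thu: 09:10–15:49 = 6 h 39 min; less 30 min break → 6 h 9 min
Fri: 09:25–15:24 = 5 h 59 min; less 15 min break → 5 h 44 min
Sat: 10:13–19:29 = 9 h 16 min; less 45 min break → 8 h 31 min
Sun: 08:52–15:48 = 6 h 56 min
Total: 11 h 20 min + 10 h 53 min + 6 h 9 min + 5 h 44 min + 8 h 31 min + 6 h 56 min = 49 h 33 min.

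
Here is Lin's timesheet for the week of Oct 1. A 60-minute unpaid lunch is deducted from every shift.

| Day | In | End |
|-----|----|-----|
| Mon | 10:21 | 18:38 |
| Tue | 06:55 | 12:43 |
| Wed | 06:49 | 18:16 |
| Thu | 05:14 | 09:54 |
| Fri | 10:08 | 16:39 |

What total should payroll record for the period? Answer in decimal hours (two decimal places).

Mon: 10:21–18:38 = 8 h 17 min; less 60 min break → 7 h 17 min
Tue: 06:55–12:43 = 5 h 48 min; less 60 min break → 4 h 48 min
Wed: 06:49–18:16 = 11 h 27 min; less 60 min break → 10 h 27 min
Thu: 05:14–09:54 = 4 h 40 min; less 60 min break → 3 h 40 min
Fri: 10:08–16:39 = 6 h 31 min; less 60 min break → 5 h 31 min
Total: 7 h 17 min + 4 h 48 min + 10 h 27 min + 3 h 40 min + 5 h 31 min = 31 h 43 min.

31.72 hours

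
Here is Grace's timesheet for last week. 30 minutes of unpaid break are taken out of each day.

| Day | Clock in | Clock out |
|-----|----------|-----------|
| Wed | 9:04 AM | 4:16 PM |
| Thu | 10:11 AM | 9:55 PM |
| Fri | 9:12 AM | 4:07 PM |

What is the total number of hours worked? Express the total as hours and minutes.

Wed: 9:04 AM–4:16 PM = 7 h 12 min; less 30 min break → 6 h 42 min
Thu: 10:11 AM–9:55 PM = 11 h 44 min; less 30 min break → 11 h 14 min
Fri: 9:12 AM–4:07 PM = 6 h 55 min; less 30 min break → 6 h 25 min
Total: 6 h 42 min + 11 h 14 min + 6 h 25 min = 24 h 21 min.

24 h 21 min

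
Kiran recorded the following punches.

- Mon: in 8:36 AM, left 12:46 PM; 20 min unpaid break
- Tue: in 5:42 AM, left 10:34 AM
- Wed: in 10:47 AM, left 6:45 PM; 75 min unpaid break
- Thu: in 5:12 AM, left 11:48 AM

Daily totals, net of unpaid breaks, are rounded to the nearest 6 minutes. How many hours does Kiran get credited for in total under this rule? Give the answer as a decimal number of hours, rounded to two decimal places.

22.00 hours

Mon: 8:36 AM–12:46 PM = 4 h 10 min − 20 min = 3 h 50 min → rounds to 3 h 48 min
Tue: 5:42 AM–10:34 AM = 4 h 52 min → rounds to 4 h 54 min
Wed: 10:47 AM–6:45 PM = 7 h 58 min − 75 min = 6 h 43 min → rounds to 6 h 42 min
Thu: 5:12 AM–11:48 AM = 6 h 36 min → rounds to 6 h 36 min
Total credited: 22 h 0 min.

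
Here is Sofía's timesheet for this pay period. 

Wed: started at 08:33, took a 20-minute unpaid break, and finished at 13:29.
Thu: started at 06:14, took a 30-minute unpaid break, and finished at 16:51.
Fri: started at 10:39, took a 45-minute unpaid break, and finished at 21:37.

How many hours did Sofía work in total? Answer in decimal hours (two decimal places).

Wed: 08:33–13:29 = 4 h 56 min; less 20 min break → 4 h 36 min
Thu: 06:14–16:51 = 10 h 37 min; less 30 min break → 10 h 7 min
Fri: 10:39–21:37 = 10 h 58 min; less 45 min break → 10 h 13 min
Total: 4 h 36 min + 10 h 7 min + 10 h 13 min = 24 h 56 min.

24.93 hours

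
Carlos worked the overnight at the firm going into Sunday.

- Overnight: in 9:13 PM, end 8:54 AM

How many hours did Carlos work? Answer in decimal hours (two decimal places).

11.68 hours

Overnight: 9:13 PM → midnight = 2 h 47 min; midnight → 8:54 AM = 8 h 54 min; span 11 h 41 min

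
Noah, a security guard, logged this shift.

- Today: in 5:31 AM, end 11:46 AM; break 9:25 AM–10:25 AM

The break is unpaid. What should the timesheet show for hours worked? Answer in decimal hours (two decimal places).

5.25 hours

Today: 5:31 AM–11:46 AM = 6 h 15 min; less 60 min break → 5 h 15 min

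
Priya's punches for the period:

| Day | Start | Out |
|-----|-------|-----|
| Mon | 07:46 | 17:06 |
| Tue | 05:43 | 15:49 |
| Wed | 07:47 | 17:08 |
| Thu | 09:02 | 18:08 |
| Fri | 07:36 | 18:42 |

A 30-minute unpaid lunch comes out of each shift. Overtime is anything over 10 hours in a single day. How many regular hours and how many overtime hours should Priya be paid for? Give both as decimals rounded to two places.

Mon: 07:46–17:06 = 9 h 20 min; less 30 min break → 8 h 50 min
Tue: 05:43–15:49 = 10 h 6 min; less 30 min break → 9 h 36 min
Wed: 07:47–17:08 = 9 h 21 min; less 30 min break → 8 h 51 min
Thu: 09:02–18:08 = 9 h 6 min; less 30 min break → 8 h 36 min
Fri: 07:36–18:42 = 11 h 6 min; less 30 min break → 10 h 36 min
Mon reg 8 h 50 min / OT 0 h 0 min; Tue reg 9 h 36 min / OT 0 h 0 min; Wed reg 8 h 51 min / OT 0 h 0 min; Thu reg 8 h 36 min / OT 0 h 0 min; Fri reg 10 h 0 min / OT 0 h 36 min.
Totals: regular 45 h 53 min, overtime 0 h 36 min.

Regular 45.88 hours, overtime 0.60 hours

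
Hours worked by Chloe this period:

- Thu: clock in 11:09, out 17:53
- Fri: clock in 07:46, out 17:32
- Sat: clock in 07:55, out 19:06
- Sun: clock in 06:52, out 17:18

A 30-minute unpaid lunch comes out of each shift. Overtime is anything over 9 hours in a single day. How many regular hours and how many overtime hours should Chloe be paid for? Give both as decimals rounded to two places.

Thu: 11:09–17:53 = 6 h 44 min; less 30 min break → 6 h 14 min
Fri: 07:46–17:32 = 9 h 46 min; less 30 min break → 9 h 16 min
Sat: 07:55–19:06 = 11 h 11 min; less 30 min break → 10 h 41 min
Sun: 06:52–17:18 = 10 h 26 min; less 30 min break → 9 h 56 min
Thu reg 6 h 14 min / OT 0 h 0 min; Fri reg 9 h 0 min / OT 0 h 16 min; Sat reg 9 h 0 min / OT 1 h 41 min; Sun reg 9 h 0 min / OT 0 h 56 min.
Totals: regular 33 h 14 min, overtime 2 h 53 min.

Regular 33.23 hours, overtime 2.88 hours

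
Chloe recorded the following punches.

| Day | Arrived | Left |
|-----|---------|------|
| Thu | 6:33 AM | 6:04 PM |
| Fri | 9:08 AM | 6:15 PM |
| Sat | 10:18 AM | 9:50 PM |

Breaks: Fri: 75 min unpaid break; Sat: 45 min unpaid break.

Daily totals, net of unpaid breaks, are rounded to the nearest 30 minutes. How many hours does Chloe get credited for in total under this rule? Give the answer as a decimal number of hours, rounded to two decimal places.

Thu: 6:33 AM–6:04 PM = 11 h 31 min → rounds to 11 h 30 min
Fri: 9:08 AM–6:15 PM = 9 h 7 min − 75 min = 7 h 52 min → rounds to 8 h 0 min
Sat: 10:18 AM–9:50 PM = 11 h 32 min − 45 min = 10 h 47 min → rounds to 11 h 0 min
Total credited: 30 h 30 min.

30.50 hours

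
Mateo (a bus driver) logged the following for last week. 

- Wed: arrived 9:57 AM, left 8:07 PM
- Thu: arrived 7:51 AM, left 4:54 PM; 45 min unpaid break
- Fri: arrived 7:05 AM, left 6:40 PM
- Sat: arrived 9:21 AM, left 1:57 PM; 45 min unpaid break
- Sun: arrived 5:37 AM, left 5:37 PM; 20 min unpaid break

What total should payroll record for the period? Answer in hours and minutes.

Wed: 9:57 AM–8:07 PM = 10 h 10 min
Thu: 7:51 AM–4:54 PM = 9 h 3 min; less 45 min break → 8 h 18 min
Fri: 7:05 AM–6:40 PM = 11 h 35 min
Sat: 9:21 AM–1:57 PM = 4 h 36 min; less 45 min break → 3 h 51 min
Sun: 5:37 AM–5:37 PM = 12 h 0 min; less 20 min break → 11 h 40 min
Total: 10 h 10 min + 8 h 18 min + 11 h 35 min + 3 h 51 min + 11 h 40 min = 45 h 34 min.

45 h 34 min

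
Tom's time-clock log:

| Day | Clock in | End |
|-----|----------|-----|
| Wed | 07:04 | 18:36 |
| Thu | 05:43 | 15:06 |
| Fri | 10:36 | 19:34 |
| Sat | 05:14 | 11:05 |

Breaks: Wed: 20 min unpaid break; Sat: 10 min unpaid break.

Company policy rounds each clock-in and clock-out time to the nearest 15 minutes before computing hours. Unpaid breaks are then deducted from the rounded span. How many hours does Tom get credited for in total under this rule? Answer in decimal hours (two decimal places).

35.00 hours

Wed: in 07:04→07:00, out 18:36→18:30; 11 h 30 min − 20 min = 11 h 10 min
Thu: in 05:43→05:45, out 15:06→15:00; 9 h 15 min
Fri: in 10:36→10:30, out 19:34→19:30; 9 h 0 min
Sat: in 05:14→05:15, out 11:05→11:00; 5 h 45 min − 10 min = 5 h 35 min
Total credited: 35 h 0 min.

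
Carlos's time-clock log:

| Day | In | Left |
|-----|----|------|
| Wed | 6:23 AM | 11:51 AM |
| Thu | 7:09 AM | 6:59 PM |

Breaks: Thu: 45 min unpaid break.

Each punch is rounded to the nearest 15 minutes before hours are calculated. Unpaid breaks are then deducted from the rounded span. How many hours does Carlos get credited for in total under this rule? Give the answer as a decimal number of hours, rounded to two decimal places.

Wed: in 6:23 AM→6:30 AM, out 11:51 AM→11:45 AM; 5 h 15 min
Thu: in 7:09 AM→7:15 AM, out 6:59 PM→7:00 PM; 11 h 45 min − 45 min = 11 h 0 min
Total credited: 16 h 15 min.

16.25 hours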